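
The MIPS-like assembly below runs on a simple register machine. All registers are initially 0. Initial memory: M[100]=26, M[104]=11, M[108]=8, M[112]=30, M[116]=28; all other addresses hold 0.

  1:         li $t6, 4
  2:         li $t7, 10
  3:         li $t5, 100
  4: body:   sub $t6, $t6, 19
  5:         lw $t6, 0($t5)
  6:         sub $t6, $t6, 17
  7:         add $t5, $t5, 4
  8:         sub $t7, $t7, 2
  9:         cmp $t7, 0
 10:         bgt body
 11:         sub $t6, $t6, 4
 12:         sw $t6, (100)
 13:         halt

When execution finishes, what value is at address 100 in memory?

7

$t6=4
$t7=10
$t5=100
$t6=4-19=-15
$t6=M[100]=26
$t6=26-17=9
$t5=100+4=104
$t7=10-2=8
cmp $t7, 0  (cmp 8,0)
bgt body: taken
$t6=9-19=-10
$t6=M[104]=11
$t6=11-17=-6
$t5=104+4=108
$t7=8-2=6
cmp $t7, 0  (cmp 6,0)
bgt body: taken
$t6=(-6)-19=-25
$t6=M[108]=8
$t6=8-17=-9
$t5=108+4=112
$t7=6-2=4
cmp $t7, 0  (cmp 4,0)
bgt body: taken
$t6=(-9)-19=-28
$t6=M[112]=30
$t6=30-17=13
$t5=112+4=116
$t7=4-2=2
cmp $t7, 0  (cmp 2,0)
bgt body: taken
$t6=13-19=-6
$t6=M[116]=28
$t6=28-17=11
$t5=116+4=120
$t7=2-2=0
cmp $t7, 0  (cmp 0,0)
bgt body: not taken
$t6=11-4=7
sw $t6, (100) → M[100]=7
halt.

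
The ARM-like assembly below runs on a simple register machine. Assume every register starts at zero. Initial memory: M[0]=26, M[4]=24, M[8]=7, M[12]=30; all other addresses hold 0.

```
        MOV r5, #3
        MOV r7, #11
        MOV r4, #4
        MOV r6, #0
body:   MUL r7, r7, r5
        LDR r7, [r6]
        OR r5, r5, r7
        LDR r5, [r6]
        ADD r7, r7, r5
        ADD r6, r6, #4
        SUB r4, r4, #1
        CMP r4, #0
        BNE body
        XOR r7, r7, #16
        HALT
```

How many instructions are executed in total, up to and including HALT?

MOV r5, #3 → r5=3
MOV r7, #11 → r7=11
MOV r4, #4 → r4=4
MOV r6, #0 → r6=0
MUL r7, r7, r5 → r7=11*3=33
LDR r7, [r6] → r7=M[0]=26
OR r5, r5, r7 → r5=3|26=27
LDR r5, [r6] → r5=M[0]=26
ADD r7, r7, r5 → r7=26+26=52
ADD r6, r6, #4 → r6=0+4=4
SUB r4, r4, #1 → r4=4-1=3
CMP r4, #0  (cmp 3,0)
BNE body: taken
MUL r7, r7, r5 → r7=52*26=1352
LDR r7, [r6] → r7=M[4]=24
OR r5, r5, r7 → r5=26|24=26
LDR r5, [r6] → r5=M[4]=24
ADD r7, r7, r5 → r7=24+24=48
ADD r6, r6, #4 → r6=4+4=8
SUB r4, r4, #1 → r4=3-1=2
CMP r4, #0  (cmp 2,0)
BNE body: taken
MUL r7, r7, r5 → r7=48*24=1152
LDR r7, [r6] → r7=M[8]=7
OR r5, r5, r7 → r5=24|7=31
LDR r5, [r6] → r5=M[8]=7
ADD r7, r7, r5 → r7=7+7=14
ADD r6, r6, #4 → r6=8+4=12
SUB r4, r4, #1 → r4=2-1=1
CMP r4, #0  (cmp 1,0)
BNE body: taken
MUL r7, r7, r5 → r7=14*7=98
LDR r7, [r6] → r7=M[12]=30
OR r5, r5, r7 → r5=7|30=31
LDR r5, [r6] → r5=M[12]=30
ADD r7, r7, r5 → r7=30+30=60
ADD r6, r6, #4 → r6=12+4=16
SUB r4, r4, #1 → r4=1-1=0
CMP r4, #0  (cmp 0,0)
BNE body: not taken
XOR r7, r7, #16 → r7=60^16=44
halt.
Total executed instructions: 42.

42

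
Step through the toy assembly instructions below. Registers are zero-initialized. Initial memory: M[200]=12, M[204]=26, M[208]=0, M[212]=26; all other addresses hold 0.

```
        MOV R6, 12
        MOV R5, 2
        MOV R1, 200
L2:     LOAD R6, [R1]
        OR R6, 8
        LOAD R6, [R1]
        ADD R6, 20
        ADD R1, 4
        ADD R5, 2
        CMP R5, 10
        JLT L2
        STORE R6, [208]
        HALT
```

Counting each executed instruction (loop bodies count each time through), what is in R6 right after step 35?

MOV R6, 12 → R6=12
MOV R5, 2 → R5=2
MOV R1, 200 → R1=200
LOAD R6, [R1] → R6=M[200]=12
OR R6, 8 → R6=12|8=12
LOAD R6, [R1] → R6=M[200]=12
ADD R6, 20 → R6=12+20=32
ADD R1, 4 → R1=200+4=204
ADD R5, 2 → R5=2+2=4
CMP R5, 10  (cmp 4,10)
JLT L2: taken
LOAD R6, [R1] → R6=M[204]=26
OR R6, 8 → R6=26|8=26
LOAD R6, [R1] → R6=M[204]=26
ADD R6, 20 → R6=26+20=46
ADD R1, 4 → R1=204+4=208
ADD R5, 2 → R5=4+2=6
CMP R5, 10  (cmp 6,10)
JLT L2: taken
LOAD R6, [R1] → R6=M[208]=0
OR R6, 8 → R6=0|8=8
LOAD R6, [R1] → R6=M[208]=0
ADD R6, 20 → R6=0+20=20
ADD R1, 4 → R1=208+4=212
ADD R5, 2 → R5=6+2=8
CMP R5, 10  (cmp 8,10)
JLT L2: taken
LOAD R6, [R1] → R6=M[212]=26
OR R6, 8 → R6=26|8=26
LOAD R6, [R1] → R6=M[212]=26
ADD R6, 20 → R6=26+20=46
ADD R1, 4 → R1=212+4=216
ADD R5, 2 → R5=8+2=10
CMP R5, 10  (cmp 10,10)
JLT L2: not taken
After step 35: R6 = 46.

46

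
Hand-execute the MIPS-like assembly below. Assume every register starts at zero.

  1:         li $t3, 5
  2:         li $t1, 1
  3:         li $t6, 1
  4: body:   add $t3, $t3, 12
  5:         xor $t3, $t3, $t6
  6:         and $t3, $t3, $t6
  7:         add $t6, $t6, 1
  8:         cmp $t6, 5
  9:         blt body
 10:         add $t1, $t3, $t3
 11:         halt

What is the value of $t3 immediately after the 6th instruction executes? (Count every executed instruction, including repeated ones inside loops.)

$t3=5
$t1=1
$t6=1
$t3=5+12=17
$t3=17^1=16
$t3=16&1=0
After step 6: $t3 = 0.

0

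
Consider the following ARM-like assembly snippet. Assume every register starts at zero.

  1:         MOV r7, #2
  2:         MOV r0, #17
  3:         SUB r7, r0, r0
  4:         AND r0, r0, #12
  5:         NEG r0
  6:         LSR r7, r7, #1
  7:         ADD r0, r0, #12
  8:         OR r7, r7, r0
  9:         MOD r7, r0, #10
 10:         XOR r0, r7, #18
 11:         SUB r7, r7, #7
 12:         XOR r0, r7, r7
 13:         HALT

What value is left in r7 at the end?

after MOV r7, #2: r7=2
after MOV r0, #17: r0=17
after SUB r7, r0, r0: r7=17-17=0
after AND r0, r0, #12: r0=17&12=0
after NEG r0: r0=-(0)=0
after LSR r7, r7, #1: r7=0>>1=0
after ADD r0, r0, #12: r0=0+12=12
after OR r7, r7, r0: r7=0|12=12
after MOD r7, r0, #10: r7=12%10=2
after XOR r0, r7, #18: r0=2^18=16
after SUB r7, r7, #7: r7=2-7=-5
after XOR r0, r7, r7: r0=(-5)^(-5)=0
halt.

-5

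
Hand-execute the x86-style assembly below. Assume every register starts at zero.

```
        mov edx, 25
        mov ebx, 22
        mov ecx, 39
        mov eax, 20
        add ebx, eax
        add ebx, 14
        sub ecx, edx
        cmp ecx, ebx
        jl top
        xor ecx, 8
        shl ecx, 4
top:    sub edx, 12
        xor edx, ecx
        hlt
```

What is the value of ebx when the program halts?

56

after mov edx, 25: edx=25
after mov ebx, 22: ebx=22
after mov ecx, 39: ecx=39
after mov eax, 20: eax=20
after add ebx, eax: ebx=22+20=42
after add ebx, 14: ebx=42+14=56
after sub ecx, edx: ecx=39-25=14
cmp ecx, ebx  (cmp 14,56)
jl top: taken
after sub edx, 12: edx=25-12=13
after xor edx, ecx: edx=13^14=3
halt.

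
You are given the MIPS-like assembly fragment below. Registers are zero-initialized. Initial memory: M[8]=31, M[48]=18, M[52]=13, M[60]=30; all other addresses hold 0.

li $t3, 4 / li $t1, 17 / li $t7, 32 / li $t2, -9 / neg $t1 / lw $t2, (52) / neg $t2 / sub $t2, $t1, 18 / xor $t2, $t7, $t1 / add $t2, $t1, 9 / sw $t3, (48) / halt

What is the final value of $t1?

$t3=4
$t1=17
$t7=32
$t2=-9
$t1=-(17)=-17
$t2=M[52]=13
$t2=-(13)=-13
$t2=(-17)-18=-35
$t2=32^(-17)=-49
$t2=(-17)+9=-8
sw $t3, (48) → M[48]=4
halt.

-17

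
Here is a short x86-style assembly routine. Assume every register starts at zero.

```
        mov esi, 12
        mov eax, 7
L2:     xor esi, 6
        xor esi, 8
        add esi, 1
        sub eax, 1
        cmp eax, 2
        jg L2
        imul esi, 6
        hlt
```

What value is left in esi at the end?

186

after mov esi, 12: esi=12
after mov eax, 7: eax=7
after xor esi, 6: esi=12^6=10
after xor esi, 8: esi=10^8=2
after add esi, 1: esi=2+1=3
after sub eax, 1: eax=7-1=6
cmp eax, 2  (cmp 6,2)
jg L2: taken
after xor esi, 6: esi=3^6=5
after xor esi, 8: esi=5^8=13
after add esi, 1: esi=13+1=14
after sub eax, 1: eax=6-1=5
cmp eax, 2  (cmp 5,2)
jg L2: taken
after xor esi, 6: esi=14^6=8
after xor esi, 8: esi=8^8=0
after add esi, 1: esi=0+1=1
after sub eax, 1: eax=5-1=4
cmp eax, 2  (cmp 4,2)
jg L2: taken
after xor esi, 6: esi=1^6=7
after xor esi, 8: esi=7^8=15
after add esi, 1: esi=15+1=16
after sub eax, 1: eax=4-1=3
cmp eax, 2  (cmp 3,2)
jg L2: taken
after xor esi, 6: esi=16^6=22
after xor esi, 8: esi=22^8=30
after add esi, 1: esi=30+1=31
after sub eax, 1: eax=3-1=2
cmp eax, 2  (cmp 2,2)
jg L2: not taken
after imul esi, 6: esi=31*6=186
halt.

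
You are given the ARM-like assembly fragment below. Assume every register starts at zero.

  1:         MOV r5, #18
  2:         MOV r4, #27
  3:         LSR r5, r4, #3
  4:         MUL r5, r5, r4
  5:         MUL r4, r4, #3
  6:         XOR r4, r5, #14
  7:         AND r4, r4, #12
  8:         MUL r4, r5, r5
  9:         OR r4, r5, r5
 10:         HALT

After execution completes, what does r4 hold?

after MOV r5, #18: r5=18
after MOV r4, #27: r4=27
after LSR r5, r4, #3: r5=27>>3=3
after MUL r5, r5, r4: r5=3*27=81
after MUL r4, r4, #3: r4=27*3=81
after XOR r4, r5, #14: r4=81^14=95
after AND r4, r4, #12: r4=95&12=12
after MUL r4, r5, r5: r4=81*81=6561
after OR r4, r5, r5: r4=81|81=81
halt.

81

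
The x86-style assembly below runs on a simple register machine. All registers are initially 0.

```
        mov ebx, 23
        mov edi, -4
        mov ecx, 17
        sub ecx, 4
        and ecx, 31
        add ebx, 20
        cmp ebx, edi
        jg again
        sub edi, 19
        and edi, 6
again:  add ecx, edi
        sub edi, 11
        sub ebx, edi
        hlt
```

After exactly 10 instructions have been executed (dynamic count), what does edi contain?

after mov ebx, 23: ebx=23
after mov edi, -4: edi=-4
after mov ecx, 17: ecx=17
after sub ecx, 4: ecx=17-4=13
after and ecx, 31: ecx=13&31=13
after add ebx, 20: ebx=23+20=43
cmp ebx, edi  (cmp 43,-4)
jg again: taken
after add ecx, edi: ecx=13+(-4)=9
after sub edi, 11: edi=(-4)-11=-15
After step 10: edi = -15.

-15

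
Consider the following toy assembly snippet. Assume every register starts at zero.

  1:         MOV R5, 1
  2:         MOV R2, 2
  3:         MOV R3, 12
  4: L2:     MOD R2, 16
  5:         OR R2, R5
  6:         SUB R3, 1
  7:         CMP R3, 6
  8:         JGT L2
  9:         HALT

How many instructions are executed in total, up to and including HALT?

34

after MOV R5, 1: R5=1
after MOV R2, 2: R2=2
after MOV R3, 12: R3=12
after MOD R2, 16: R2=2%16=2
after OR R2, R5: R2=2|1=3
after SUB R3, 1: R3=12-1=11
CMP R3, 6  (cmp 11,6)
JGT L2: taken
after MOD R2, 16: R2=3%16=3
after OR R2, R5: R2=3|1=3
after SUB R3, 1: R3=11-1=10
CMP R3, 6  (cmp 10,6)
JGT L2: taken
after MOD R2, 16: R2=3%16=3
after OR R2, R5: R2=3|1=3
after SUB R3, 1: R3=10-1=9
CMP R3, 6  (cmp 9,6)
JGT L2: taken
after MOD R2, 16: R2=3%16=3
after OR R2, R5: R2=3|1=3
after SUB R3, 1: R3=9-1=8
CMP R3, 6  (cmp 8,6)
JGT L2: taken
after MOD R2, 16: R2=3%16=3
after OR R2, R5: R2=3|1=3
after SUB R3, 1: R3=8-1=7
CMP R3, 6  (cmp 7,6)
JGT L2: taken
after MOD R2, 16: R2=3%16=3
after OR R2, R5: R2=3|1=3
after SUB R3, 1: R3=7-1=6
CMP R3, 6  (cmp 6,6)
JGT L2: not taken
halt.
Total executed instructions: 34.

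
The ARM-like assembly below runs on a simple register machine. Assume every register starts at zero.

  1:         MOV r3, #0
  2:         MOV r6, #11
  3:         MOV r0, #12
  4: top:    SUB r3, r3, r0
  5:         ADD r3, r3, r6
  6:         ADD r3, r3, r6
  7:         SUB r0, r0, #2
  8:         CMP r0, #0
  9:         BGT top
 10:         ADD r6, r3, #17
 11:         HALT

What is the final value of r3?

90

MOV r3, #0 → r3=0
MOV r6, #11 → r6=11
MOV r0, #12 → r0=12
SUB r3, r3, r0 → r3=0-12=-12
ADD r3, r3, r6 → r3=(-12)+11=-1
ADD r3, r3, r6 → r3=(-1)+11=10
SUB r0, r0, #2 → r0=12-2=10
CMP r0, #0  (cmp 10,0)
BGT top: taken
SUB r3, r3, r0 → r3=10-10=0
ADD r3, r3, r6 → r3=0+11=11
ADD r3, r3, r6 → r3=11+11=22
SUB r0, r0, #2 → r0=10-2=8
CMP r0, #0  (cmp 8,0)
BGT top: taken
SUB r3, r3, r0 → r3=22-8=14
ADD r3, r3, r6 → r3=14+11=25
ADD r3, r3, r6 → r3=25+11=36
SUB r0, r0, #2 → r0=8-2=6
CMP r0, #0  (cmp 6,0)
BGT top: taken
SUB r3, r3, r0 → r3=36-6=30
ADD r3, r3, r6 → r3=30+11=41
ADD r3, r3, r6 → r3=41+11=52
SUB r0, r0, #2 → r0=6-2=4
CMP r0, #0  (cmp 4,0)
BGT top: taken
SUB r3, r3, r0 → r3=52-4=48
ADD r3, r3, r6 → r3=48+11=59
ADD r3, r3, r6 → r3=59+11=70
SUB r0, r0, #2 → r0=4-2=2
CMP r0, #0  (cmp 2,0)
BGT top: taken
SUB r3, r3, r0 → r3=70-2=68
ADD r3, r3, r6 → r3=68+11=79
ADD r3, r3, r6 → r3=79+11=90
SUB r0, r0, #2 → r0=2-2=0
CMP r0, #0  (cmp 0,0)
BGT top: not taken
ADD r6, r3, #17 → r6=90+17=107
halt.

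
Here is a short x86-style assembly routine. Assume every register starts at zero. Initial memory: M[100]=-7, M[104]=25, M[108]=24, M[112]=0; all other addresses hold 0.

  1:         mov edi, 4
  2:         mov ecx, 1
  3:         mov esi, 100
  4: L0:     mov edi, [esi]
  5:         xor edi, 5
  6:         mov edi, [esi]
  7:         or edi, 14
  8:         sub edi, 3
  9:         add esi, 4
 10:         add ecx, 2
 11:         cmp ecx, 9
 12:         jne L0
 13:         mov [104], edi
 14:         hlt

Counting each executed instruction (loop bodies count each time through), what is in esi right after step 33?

mov edi, 4 → edi=4
mov ecx, 1 → ecx=1
mov esi, 100 → esi=100
mov edi, [esi] → edi=M[100]=-7
xor edi, 5 → edi=(-7)^5=-4
mov edi, [esi] → edi=M[100]=-7
or edi, 14 → edi=(-7)|14=-1
sub edi, 3 → edi=(-1)-3=-4
add esi, 4 → esi=100+4=104
add ecx, 2 → ecx=1+2=3
cmp ecx, 9  (cmp 3,9)
jne L0: taken
mov edi, [esi] → edi=M[104]=25
xor edi, 5 → edi=25^5=28
mov edi, [esi] → edi=M[104]=25
or edi, 14 → edi=25|14=31
sub edi, 3 → edi=31-3=28
add esi, 4 → esi=104+4=108
add ecx, 2 → ecx=3+2=5
cmp ecx, 9  (cmp 5,9)
jne L0: taken
mov edi, [esi] → edi=M[108]=24
xor edi, 5 → edi=24^5=29
mov edi, [esi] → edi=M[108]=24
or edi, 14 → edi=24|14=30
sub edi, 3 → edi=30-3=27
add esi, 4 → esi=108+4=112
add ecx, 2 → ecx=5+2=7
cmp ecx, 9  (cmp 7,9)
jne L0: taken
mov edi, [esi] → edi=M[112]=0
xor edi, 5 → edi=0^5=5
mov edi, [esi] → edi=M[112]=0
After step 33: esi = 112.

112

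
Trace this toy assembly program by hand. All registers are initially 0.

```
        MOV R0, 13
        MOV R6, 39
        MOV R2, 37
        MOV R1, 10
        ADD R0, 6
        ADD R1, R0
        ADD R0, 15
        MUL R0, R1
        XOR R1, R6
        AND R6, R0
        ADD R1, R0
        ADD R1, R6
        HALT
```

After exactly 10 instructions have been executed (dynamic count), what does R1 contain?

58

after MOV R0, 13: R0=13
after MOV R6, 39: R6=39
after MOV R2, 37: R2=37
after MOV R1, 10: R1=10
after ADD R0, 6: R0=13+6=19
after ADD R1, R0: R1=10+19=29
after ADD R0, 15: R0=19+15=34
after MUL R0, R1: R0=34*29=986
after XOR R1, R6: R1=29^39=58
after AND R6, R0: R6=39&986=2
After step 10: R1 = 58.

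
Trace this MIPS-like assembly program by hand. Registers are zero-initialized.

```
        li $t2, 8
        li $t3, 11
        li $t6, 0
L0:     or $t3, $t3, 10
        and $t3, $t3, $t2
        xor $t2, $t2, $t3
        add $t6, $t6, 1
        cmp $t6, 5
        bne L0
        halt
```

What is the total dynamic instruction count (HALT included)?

34

after li $t2, 8: $t2=8
after li $t3, 11: $t3=11
after li $t6, 0: $t6=0
after or $t3, $t3, 10: $t3=11|10=11
after and $t3, $t3, $t2: $t3=11&8=8
after xor $t2, $t2, $t3: $t2=8^8=0
after add $t6, $t6, 1: $t6=0+1=1
cmp $t6, 5  (cmp 1,5)
bne L0: taken
after or $t3, $t3, 10: $t3=8|10=10
after and $t3, $t3, $t2: $t3=10&0=0
after xor $t2, $t2, $t3: $t2=0^0=0
after add $t6, $t6, 1: $t6=1+1=2
cmp $t6, 5  (cmp 2,5)
bne L0: taken
after or $t3, $t3, 10: $t3=0|10=10
after and $t3, $t3, $t2: $t3=10&0=0
after xor $t2, $t2, $t3: $t2=0^0=0
after add $t6, $t6, 1: $t6=2+1=3
cmp $t6, 5  (cmp 3,5)
bne L0: taken
after or $t3, $t3, 10: $t3=0|10=10
after and $t3, $t3, $t2: $t3=10&0=0
after xor $t2, $t2, $t3: $t2=0^0=0
after add $t6, $t6, 1: $t6=3+1=4
cmp $t6, 5  (cmp 4,5)
bne L0: taken
after or $t3, $t3, 10: $t3=0|10=10
after and $t3, $t3, $t2: $t3=10&0=0
after xor $t2, $t2, $t3: $t2=0^0=0
after add $t6, $t6, 1: $t6=4+1=5
cmp $t6, 5  (cmp 5,5)
bne L0: not taken
halt.
Total executed instructions: 34.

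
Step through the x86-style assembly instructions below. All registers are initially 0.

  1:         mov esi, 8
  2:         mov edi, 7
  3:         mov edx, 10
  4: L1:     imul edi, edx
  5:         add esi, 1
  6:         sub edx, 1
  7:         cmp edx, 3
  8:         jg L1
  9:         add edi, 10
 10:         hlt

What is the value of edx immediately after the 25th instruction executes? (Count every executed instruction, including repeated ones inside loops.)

after mov esi, 8: esi=8
after mov edi, 7: edi=7
after mov edx, 10: edx=10
after imul edi, edx: edi=7*10=70
after add esi, 1: esi=8+1=9
after sub edx, 1: edx=10-1=9
cmp edx, 3  (cmp 9,3)
jg L1: taken
after imul edi, edx: edi=70*9=630
after add esi, 1: esi=9+1=10
after sub edx, 1: edx=9-1=8
cmp edx, 3  (cmp 8,3)
jg L1: taken
after imul edi, edx: edi=630*8=5040
after add esi, 1: esi=10+1=11
after sub edx, 1: edx=8-1=7
cmp edx, 3  (cmp 7,3)
jg L1: taken
after imul edi, edx: edi=5040*7=35280
after add esi, 1: esi=11+1=12
after sub edx, 1: edx=7-1=6
cmp edx, 3  (cmp 6,3)
jg L1: taken
after imul edi, edx: edi=35280*6=211680
after add esi, 1: esi=12+1=13
After step 25: edx = 6.

6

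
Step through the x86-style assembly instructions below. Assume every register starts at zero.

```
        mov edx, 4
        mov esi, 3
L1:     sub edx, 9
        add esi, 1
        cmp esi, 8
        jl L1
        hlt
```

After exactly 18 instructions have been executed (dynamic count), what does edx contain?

after mov edx, 4: edx=4
after mov esi, 3: esi=3
after sub edx, 9: edx=4-9=-5
after add esi, 1: esi=3+1=4
cmp esi, 8  (cmp 4,8)
jl L1: taken
after sub edx, 9: edx=(-5)-9=-14
after add esi, 1: esi=4+1=5
cmp esi, 8  (cmp 5,8)
jl L1: taken
after sub edx, 9: edx=(-14)-9=-23
after add esi, 1: esi=5+1=6
cmp esi, 8  (cmp 6,8)
jl L1: taken
after sub edx, 9: edx=(-23)-9=-32
after add esi, 1: esi=6+1=7
cmp esi, 8  (cmp 7,8)
jl L1: taken
After step 18: edx = -32.

-32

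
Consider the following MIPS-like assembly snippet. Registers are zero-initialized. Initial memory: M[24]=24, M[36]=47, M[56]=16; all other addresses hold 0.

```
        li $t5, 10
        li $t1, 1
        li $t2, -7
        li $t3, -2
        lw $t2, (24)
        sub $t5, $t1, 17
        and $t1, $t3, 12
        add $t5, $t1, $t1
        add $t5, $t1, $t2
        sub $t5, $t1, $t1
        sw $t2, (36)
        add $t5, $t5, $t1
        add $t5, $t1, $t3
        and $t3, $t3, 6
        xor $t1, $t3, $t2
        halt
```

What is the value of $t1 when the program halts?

$t5=10
$t1=1
$t2=-7
$t3=-2
$t2=M[24]=24
$t5=1-17=-16
$t1=(-2)&12=12
$t5=12+12=24
$t5=12+24=36
$t5=12-12=0
sw $t2, (36) → M[36]=24
$t5=0+12=12
$t5=12+(-2)=10
$t3=(-2)&6=6
$t1=6^24=30
halt.

30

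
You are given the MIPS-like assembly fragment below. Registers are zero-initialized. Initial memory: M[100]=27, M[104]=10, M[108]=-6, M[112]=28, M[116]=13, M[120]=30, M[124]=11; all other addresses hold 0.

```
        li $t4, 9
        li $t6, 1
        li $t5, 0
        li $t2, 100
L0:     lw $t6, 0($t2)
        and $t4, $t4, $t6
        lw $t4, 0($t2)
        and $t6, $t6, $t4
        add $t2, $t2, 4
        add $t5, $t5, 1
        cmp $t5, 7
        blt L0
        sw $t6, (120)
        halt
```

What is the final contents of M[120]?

11

after li $t4, 9: $t4=9
after li $t6, 1: $t6=1
after li $t5, 0: $t5=0
after li $t2, 100: $t2=100
after lw $t6, 0($t2): $t6=M[100]=27
after and $t4, $t4, $t6: $t4=9&27=9
after lw $t4, 0($t2): $t4=M[100]=27
after and $t6, $t6, $t4: $t6=27&27=27
after add $t2, $t2, 4: $t2=100+4=104
after add $t5, $t5, 1: $t5=0+1=1
cmp $t5, 7  (cmp 1,7)
blt L0: taken
after lw $t6, 0($t2): $t6=M[104]=10
after and $t4, $t4, $t6: $t4=27&10=10
after lw $t4, 0($t2): $t4=M[104]=10
after and $t6, $t6, $t4: $t6=10&10=10
after add $t2, $t2, 4: $t2=104+4=108
after add $t5, $t5, 1: $t5=1+1=2
cmp $t5, 7  (cmp 2,7)
blt L0: taken
after lw $t6, 0($t2): $t6=M[108]=-6
after and $t4, $t4, $t6: $t4=10&(-6)=10
after lw $t4, 0($t2): $t4=M[108]=-6
after and $t6, $t6, $t4: $t6=(-6)&(-6)=-6
after add $t2, $t2, 4: $t2=108+4=112
after add $t5, $t5, 1: $t5=2+1=3
cmp $t5, 7  (cmp 3,7)
blt L0: taken
after lw $t6, 0($t2): $t6=M[112]=28
after and $t4, $t4, $t6: $t4=(-6)&28=24
after lw $t4, 0($t2): $t4=M[112]=28
after and $t6, $t6, $t4: $t6=28&28=28
after add $t2, $t2, 4: $t2=112+4=116
after add $t5, $t5, 1: $t5=3+1=4
cmp $t5, 7  (cmp 4,7)
blt L0: taken
after lw $t6, 0($t2): $t6=M[116]=13
after and $t4, $t4, $t6: $t4=28&13=12
after lw $t4, 0($t2): $t4=M[116]=13
after and $t6, $t6, $t4: $t6=13&13=13
after add $t2, $t2, 4: $t2=116+4=120
after add $t5, $t5, 1: $t5=4+1=5
cmp $t5, 7  (cmp 5,7)
blt L0: taken
after lw $t6, 0($t2): $t6=M[120]=30
after and $t4, $t4, $t6: $t4=13&30=12
after lw $t4, 0($t2): $t4=M[120]=30
after and $t6, $t6, $t4: $t6=30&30=30
after add $t2, $t2, 4: $t2=120+4=124
after add $t5, $t5, 1: $t5=5+1=6
cmp $t5, 7  (cmp 6,7)
blt L0: taken
after lw $t6, 0($t2): $t6=M[124]=11
after and $t4, $t4, $t6: $t4=30&11=10
after lw $t4, 0($t2): $t4=M[124]=11
after and $t6, $t6, $t4: $t6=11&11=11
after add $t2, $t2, 4: $t2=124+4=128
after add $t5, $t5, 1: $t5=6+1=7
cmp $t5, 7  (cmp 7,7)
blt L0: not taken
sw $t6, (120) → M[120]=11
halt.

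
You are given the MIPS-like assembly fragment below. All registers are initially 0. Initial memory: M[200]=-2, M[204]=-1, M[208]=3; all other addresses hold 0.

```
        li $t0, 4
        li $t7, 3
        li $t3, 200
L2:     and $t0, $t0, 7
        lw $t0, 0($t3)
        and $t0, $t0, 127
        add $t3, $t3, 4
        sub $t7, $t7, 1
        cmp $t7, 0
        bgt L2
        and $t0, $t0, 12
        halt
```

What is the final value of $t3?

after li $t0, 4: $t0=4
after li $t7, 3: $t7=3
after li $t3, 200: $t3=200
after and $t0, $t0, 7: $t0=4&7=4
after lw $t0, 0($t3): $t0=M[200]=-2
after and $t0, $t0, 127: $t0=(-2)&127=126
after add $t3, $t3, 4: $t3=200+4=204
after sub $t7, $t7, 1: $t7=3-1=2
cmp $t7, 0  (cmp 2,0)
bgt L2: taken
after and $t0, $t0, 7: $t0=126&7=6
after lw $t0, 0($t3): $t0=M[204]=-1
after and $t0, $t0, 127: $t0=(-1)&127=127
after add $t3, $t3, 4: $t3=204+4=208
after sub $t7, $t7, 1: $t7=2-1=1
cmp $t7, 0  (cmp 1,0)
bgt L2: taken
after and $t0, $t0, 7: $t0=127&7=7
after lw $t0, 0($t3): $t0=M[208]=3
after and $t0, $t0, 127: $t0=3&127=3
after add $t3, $t3, 4: $t3=208+4=212
after sub $t7, $t7, 1: $t7=1-1=0
cmp $t7, 0  (cmp 0,0)
bgt L2: not taken
after and $t0, $t0, 12: $t0=3&12=0
halt.

212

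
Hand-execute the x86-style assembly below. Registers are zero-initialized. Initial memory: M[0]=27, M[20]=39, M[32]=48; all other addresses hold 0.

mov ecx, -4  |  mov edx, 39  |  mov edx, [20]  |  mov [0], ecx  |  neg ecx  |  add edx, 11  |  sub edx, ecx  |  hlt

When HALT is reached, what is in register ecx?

4

mov ecx, -4 → ecx=-4
mov edx, 39 → edx=39
mov edx, [20] → edx=M[20]=39
mov [0], ecx → M[0]=-4
neg ecx → ecx=-(-4)=4
add edx, 11 → edx=39+11=50
sub edx, ecx → edx=50-4=46
halt.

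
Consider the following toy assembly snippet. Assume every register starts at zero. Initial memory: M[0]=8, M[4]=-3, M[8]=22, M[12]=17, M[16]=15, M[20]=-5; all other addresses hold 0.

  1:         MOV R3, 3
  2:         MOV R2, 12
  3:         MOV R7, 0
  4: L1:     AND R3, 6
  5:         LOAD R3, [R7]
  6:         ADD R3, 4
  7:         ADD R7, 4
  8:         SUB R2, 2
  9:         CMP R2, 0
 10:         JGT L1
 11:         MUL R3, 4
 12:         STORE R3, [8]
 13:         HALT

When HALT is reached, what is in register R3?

-4

after MOV R3, 3: R3=3
after MOV R2, 12: R2=12
after MOV R7, 0: R7=0
after AND R3, 6: R3=3&6=2
after LOAD R3, [R7]: R3=M[0]=8
after ADD R3, 4: R3=8+4=12
after ADD R7, 4: R7=0+4=4
after SUB R2, 2: R2=12-2=10
CMP R2, 0  (cmp 10,0)
JGT L1: taken
after AND R3, 6: R3=12&6=4
after LOAD R3, [R7]: R3=M[4]=-3
after ADD R3, 4: R3=(-3)+4=1
after ADD R7, 4: R7=4+4=8
after SUB R2, 2: R2=10-2=8
CMP R2, 0  (cmp 8,0)
JGT L1: taken
after AND R3, 6: R3=1&6=0
after LOAD R3, [R7]: R3=M[8]=22
after ADD R3, 4: R3=22+4=26
after ADD R7, 4: R7=8+4=12
after SUB R2, 2: R2=8-2=6
CMP R2, 0  (cmp 6,0)
JGT L1: taken
after AND R3, 6: R3=26&6=2
after LOAD R3, [R7]: R3=M[12]=17
after ADD R3, 4: R3=17+4=21
after ADD R7, 4: R7=12+4=16
after SUB R2, 2: R2=6-2=4
CMP R2, 0  (cmp 4,0)
JGT L1: taken
after AND R3, 6: R3=21&6=4
after LOAD R3, [R7]: R3=M[16]=15
after ADD R3, 4: R3=15+4=19
after ADD R7, 4: R7=16+4=20
after SUB R2, 2: R2=4-2=2
CMP R2, 0  (cmp 2,0)
JGT L1: taken
after AND R3, 6: R3=19&6=2
after LOAD R3, [R7]: R3=M[20]=-5
after ADD R3, 4: R3=(-5)+4=-1
after ADD R7, 4: R7=20+4=24
after SUB R2, 2: R2=2-2=0
CMP R2, 0  (cmp 0,0)
JGT L1: not taken
after MUL R3, 4: R3=(-1)*4=-4
STORE R3, [8] → M[8]=-4
halt.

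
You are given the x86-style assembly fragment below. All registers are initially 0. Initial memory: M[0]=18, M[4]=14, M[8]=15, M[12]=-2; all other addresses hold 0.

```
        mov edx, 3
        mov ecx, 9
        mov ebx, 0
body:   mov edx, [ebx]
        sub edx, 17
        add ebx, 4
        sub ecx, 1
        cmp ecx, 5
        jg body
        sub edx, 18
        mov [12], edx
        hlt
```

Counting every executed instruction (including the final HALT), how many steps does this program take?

edx=3
ecx=9
ebx=0
edx=M[0]=18
edx=18-17=1
ebx=0+4=4
ecx=9-1=8
cmp ecx, 5  (cmp 8,5)
jg body: taken
edx=M[4]=14
edx=14-17=-3
ebx=4+4=8
ecx=8-1=7
cmp ecx, 5  (cmp 7,5)
jg body: taken
edx=M[8]=15
edx=15-17=-2
ebx=8+4=12
ecx=7-1=6
cmp ecx, 5  (cmp 6,5)
jg body: taken
edx=M[12]=-2
edx=(-2)-17=-19
ebx=12+4=16
ecx=6-1=5
cmp ecx, 5  (cmp 5,5)
jg body: not taken
edx=(-19)-18=-37
mov [12], edx → M[12]=-37
halt.
Total executed instructions: 30.

30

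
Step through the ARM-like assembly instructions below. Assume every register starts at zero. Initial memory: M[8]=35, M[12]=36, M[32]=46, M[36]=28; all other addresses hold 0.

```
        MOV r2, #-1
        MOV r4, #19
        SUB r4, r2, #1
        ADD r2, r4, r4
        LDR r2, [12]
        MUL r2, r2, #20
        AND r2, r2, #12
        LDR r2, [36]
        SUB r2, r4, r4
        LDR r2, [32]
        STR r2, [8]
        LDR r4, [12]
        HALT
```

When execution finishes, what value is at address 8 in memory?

46

r2=-1
r4=19
r4=(-1)-1=-2
r2=(-2)+(-2)=-4
r2=M[12]=36
r2=36*20=720
r2=720&12=0
r2=M[36]=28
r2=(-2)-(-2)=0
r2=M[32]=46
STR r2, [8] → M[8]=46
r4=M[12]=36
halt.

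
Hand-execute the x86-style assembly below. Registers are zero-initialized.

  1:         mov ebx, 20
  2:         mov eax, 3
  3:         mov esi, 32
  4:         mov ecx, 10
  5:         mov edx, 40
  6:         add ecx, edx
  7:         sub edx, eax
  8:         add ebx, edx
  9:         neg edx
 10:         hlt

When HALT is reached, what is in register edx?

-37

after mov ebx, 20: ebx=20
after mov eax, 3: eax=3
after mov esi, 32: esi=32
after mov ecx, 10: ecx=10
after mov edx, 40: edx=40
after add ecx, edx: ecx=10+40=50
after sub edx, eax: edx=40-3=37
after add ebx, edx: ebx=20+37=57
after neg edx: edx=-(37)=-37
halt.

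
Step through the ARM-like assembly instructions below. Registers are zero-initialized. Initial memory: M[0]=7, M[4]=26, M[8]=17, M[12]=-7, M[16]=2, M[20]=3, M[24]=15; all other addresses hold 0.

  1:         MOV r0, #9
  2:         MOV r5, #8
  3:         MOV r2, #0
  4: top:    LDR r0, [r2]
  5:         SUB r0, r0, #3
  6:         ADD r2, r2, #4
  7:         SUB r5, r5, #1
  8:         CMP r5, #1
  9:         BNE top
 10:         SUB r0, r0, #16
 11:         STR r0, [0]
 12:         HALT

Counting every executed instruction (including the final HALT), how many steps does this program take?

MOV r0, #9 → r0=9
MOV r5, #8 → r5=8
MOV r2, #0 → r2=0
LDR r0, [r2] → r0=M[0]=7
SUB r0, r0, #3 → r0=7-3=4
ADD r2, r2, #4 → r2=0+4=4
SUB r5, r5, #1 → r5=8-1=7
CMP r5, #1  (cmp 7,1)
BNE top: taken
LDR r0, [r2] → r0=M[4]=26
SUB r0, r0, #3 → r0=26-3=23
ADD r2, r2, #4 → r2=4+4=8
SUB r5, r5, #1 → r5=7-1=6
CMP r5, #1  (cmp 6,1)
BNE top: taken
LDR r0, [r2] → r0=M[8]=17
SUB r0, r0, #3 → r0=17-3=14
ADD r2, r2, #4 → r2=8+4=12
SUB r5, r5, #1 → r5=6-1=5
CMP r5, #1  (cmp 5,1)
BNE top: taken
LDR r0, [r2] → r0=M[12]=-7
SUB r0, r0, #3 → r0=(-7)-3=-10
ADD r2, r2, #4 → r2=12+4=16
SUB r5, r5, #1 → r5=5-1=4
CMP r5, #1  (cmp 4,1)
BNE top: taken
LDR r0, [r2] → r0=M[16]=2
SUB r0, r0, #3 → r0=2-3=-1
ADD r2, r2, #4 → r2=16+4=20
SUB r5, r5, #1 → r5=4-1=3
CMP r5, #1  (cmp 3,1)
BNE top: taken
LDR r0, [r2] → r0=M[20]=3
SUB r0, r0, #3 → r0=3-3=0
ADD r2, r2, #4 → r2=20+4=24
SUB r5, r5, #1 → r5=3-1=2
CMP r5, #1  (cmp 2,1)
BNE top: taken
LDR r0, [r2] → r0=M[24]=15
SUB r0, r0, #3 → r0=15-3=12
ADD r2, r2, #4 → r2=24+4=28
SUB r5, r5, #1 → r5=2-1=1
CMP r5, #1  (cmp 1,1)
BNE top: not taken
SUB r0, r0, #16 → r0=12-16=-4
STR r0, [0] → M[0]=-4
halt.
Total executed instructions: 48.

48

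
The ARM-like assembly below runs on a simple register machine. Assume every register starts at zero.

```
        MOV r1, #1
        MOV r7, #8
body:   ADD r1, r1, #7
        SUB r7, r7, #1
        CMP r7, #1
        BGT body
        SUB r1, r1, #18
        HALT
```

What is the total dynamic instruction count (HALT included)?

32

MOV r1, #1 → r1=1
MOV r7, #8 → r7=8
ADD r1, r1, #7 → r1=1+7=8
SUB r7, r7, #1 → r7=8-1=7
CMP r7, #1  (cmp 7,1)
BGT body: taken
ADD r1, r1, #7 → r1=8+7=15
SUB r7, r7, #1 → r7=7-1=6
CMP r7, #1  (cmp 6,1)
BGT body: taken
ADD r1, r1, #7 → r1=15+7=22
SUB r7, r7, #1 → r7=6-1=5
CMP r7, #1  (cmp 5,1)
BGT body: taken
ADD r1, r1, #7 → r1=22+7=29
SUB r7, r7, #1 → r7=5-1=4
CMP r7, #1  (cmp 4,1)
BGT body: taken
ADD r1, r1, #7 → r1=29+7=36
SUB r7, r7, #1 → r7=4-1=3
CMP r7, #1  (cmp 3,1)
BGT body: taken
ADD r1, r1, #7 → r1=36+7=43
SUB r7, r7, #1 → r7=3-1=2
CMP r7, #1  (cmp 2,1)
BGT body: taken
ADD r1, r1, #7 → r1=43+7=50
SUB r7, r7, #1 → r7=2-1=1
CMP r7, #1  (cmp 1,1)
BGT body: not taken
SUB r1, r1, #18 → r1=50-18=32
halt.
Total executed instructions: 32.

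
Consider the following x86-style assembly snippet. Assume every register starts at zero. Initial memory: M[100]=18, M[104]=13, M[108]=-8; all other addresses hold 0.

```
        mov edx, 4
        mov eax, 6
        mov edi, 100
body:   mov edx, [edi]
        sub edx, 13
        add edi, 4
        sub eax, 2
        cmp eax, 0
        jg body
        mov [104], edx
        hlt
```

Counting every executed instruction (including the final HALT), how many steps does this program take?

23

mov edx, 4 → edx=4
mov eax, 6 → eax=6
mov edi, 100 → edi=100
mov edx, [edi] → edx=M[100]=18
sub edx, 13 → edx=18-13=5
add edi, 4 → edi=100+4=104
sub eax, 2 → eax=6-2=4
cmp eax, 0  (cmp 4,0)
jg body: taken
mov edx, [edi] → edx=M[104]=13
sub edx, 13 → edx=13-13=0
add edi, 4 → edi=104+4=108
sub eax, 2 → eax=4-2=2
cmp eax, 0  (cmp 2,0)
jg body: taken
mov edx, [edi] → edx=M[108]=-8
sub edx, 13 → edx=(-8)-13=-21
add edi, 4 → edi=108+4=112
sub eax, 2 → eax=2-2=0
cmp eax, 0  (cmp 0,0)
jg body: not taken
mov [104], edx → M[104]=-21
halt.
Total executed instructions: 23.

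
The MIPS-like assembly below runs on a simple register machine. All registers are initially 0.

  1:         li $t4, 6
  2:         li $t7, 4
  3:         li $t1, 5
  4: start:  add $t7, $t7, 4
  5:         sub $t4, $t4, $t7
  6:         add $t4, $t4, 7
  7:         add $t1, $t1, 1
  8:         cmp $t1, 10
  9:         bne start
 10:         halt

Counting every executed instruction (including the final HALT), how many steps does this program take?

34

$t4=6
$t7=4
$t1=5
$t7=4+4=8
$t4=6-8=-2
$t4=(-2)+7=5
$t1=5+1=6
cmp $t1, 10  (cmp 6,10)
bne start: taken
$t7=8+4=12
$t4=5-12=-7
$t4=(-7)+7=0
$t1=6+1=7
cmp $t1, 10  (cmp 7,10)
bne start: taken
$t7=12+4=16
$t4=0-16=-16
$t4=(-16)+7=-9
$t1=7+1=8
cmp $t1, 10  (cmp 8,10)
bne start: taken
$t7=16+4=20
$t4=(-9)-20=-29
$t4=(-29)+7=-22
$t1=8+1=9
cmp $t1, 10  (cmp 9,10)
bne start: taken
$t7=20+4=24
$t4=(-22)-24=-46
$t4=(-46)+7=-39
$t1=9+1=10
cmp $t1, 10  (cmp 10,10)
bne start: not taken
halt.
Total executed instructions: 34.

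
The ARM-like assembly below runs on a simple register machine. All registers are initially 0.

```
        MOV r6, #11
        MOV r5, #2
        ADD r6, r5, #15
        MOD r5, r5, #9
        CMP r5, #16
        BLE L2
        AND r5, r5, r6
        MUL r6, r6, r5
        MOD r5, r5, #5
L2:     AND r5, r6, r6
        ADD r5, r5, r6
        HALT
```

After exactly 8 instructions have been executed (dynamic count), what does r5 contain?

after MOV r6, #11: r6=11
after MOV r5, #2: r5=2
after ADD r6, r5, #15: r6=2+15=17
after MOD r5, r5, #9: r5=2%9=2
CMP r5, #16  (cmp 2,16)
BLE L2: taken
after AND r5, r6, r6: r5=17&17=17
after ADD r5, r5, r6: r5=17+17=34
After step 8: r5 = 34.

34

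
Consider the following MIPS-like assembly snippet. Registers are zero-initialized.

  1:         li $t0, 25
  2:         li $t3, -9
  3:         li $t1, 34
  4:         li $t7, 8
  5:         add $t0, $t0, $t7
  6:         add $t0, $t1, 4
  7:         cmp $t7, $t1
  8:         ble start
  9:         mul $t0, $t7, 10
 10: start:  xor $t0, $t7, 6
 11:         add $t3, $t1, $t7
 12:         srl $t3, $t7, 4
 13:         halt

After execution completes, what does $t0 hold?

14

after li $t0, 25: $t0=25
after li $t3, -9: $t3=-9
after li $t1, 34: $t1=34
after li $t7, 8: $t7=8
after add $t0, $t0, $t7: $t0=25+8=33
after add $t0, $t1, 4: $t0=34+4=38
cmp $t7, $t1  (cmp 8,34)
ble start: taken
after xor $t0, $t7, 6: $t0=8^6=14
after add $t3, $t1, $t7: $t3=34+8=42
after srl $t3, $t7, 4: $t3=8>>4=0
halt.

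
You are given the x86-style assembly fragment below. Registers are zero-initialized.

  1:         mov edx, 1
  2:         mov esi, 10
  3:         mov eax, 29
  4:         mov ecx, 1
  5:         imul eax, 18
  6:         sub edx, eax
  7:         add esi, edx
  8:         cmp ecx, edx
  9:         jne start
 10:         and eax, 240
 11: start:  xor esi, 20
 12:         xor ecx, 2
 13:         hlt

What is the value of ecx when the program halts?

mov edx, 1 → edx=1
mov esi, 10 → esi=10
mov eax, 29 → eax=29
mov ecx, 1 → ecx=1
imul eax, 18 → eax=29*18=522
sub edx, eax → edx=1-522=-521
add esi, edx → esi=10+(-521)=-511
cmp ecx, edx  (cmp 1,-521)
jne start: taken
xor esi, 20 → esi=(-511)^20=-491
xor ecx, 2 → ecx=1^2=3
halt.

3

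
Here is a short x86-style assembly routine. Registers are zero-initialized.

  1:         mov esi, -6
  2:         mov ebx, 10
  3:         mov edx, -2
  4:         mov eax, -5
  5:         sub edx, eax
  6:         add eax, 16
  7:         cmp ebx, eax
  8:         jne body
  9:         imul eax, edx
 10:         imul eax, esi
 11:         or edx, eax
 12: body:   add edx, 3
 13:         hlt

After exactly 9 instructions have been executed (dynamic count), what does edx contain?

esi=-6
ebx=10
edx=-2
eax=-5
edx=(-2)-(-5)=3
eax=(-5)+16=11
cmp ebx, eax  (cmp 10,11)
jne body: taken
edx=3+3=6
After step 9: edx = 6.

6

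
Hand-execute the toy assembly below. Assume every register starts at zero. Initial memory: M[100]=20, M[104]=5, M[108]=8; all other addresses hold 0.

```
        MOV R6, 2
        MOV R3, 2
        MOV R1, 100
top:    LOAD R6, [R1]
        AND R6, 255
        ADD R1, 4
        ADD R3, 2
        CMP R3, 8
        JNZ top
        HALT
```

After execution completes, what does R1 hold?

after MOV R6, 2: R6=2
after MOV R3, 2: R3=2
after MOV R1, 100: R1=100
after LOAD R6, [R1]: R6=M[100]=20
after AND R6, 255: R6=20&255=20
after ADD R1, 4: R1=100+4=104
after ADD R3, 2: R3=2+2=4
CMP R3, 8  (cmp 4,8)
JNZ top: taken
after LOAD R6, [R1]: R6=M[104]=5
after AND R6, 255: R6=5&255=5
after ADD R1, 4: R1=104+4=108
after ADD R3, 2: R3=4+2=6
CMP R3, 8  (cmp 6,8)
JNZ top: taken
after LOAD R6, [R1]: R6=M[108]=8
after AND R6, 255: R6=8&255=8
after ADD R1, 4: R1=108+4=112
after ADD R3, 2: R3=6+2=8
CMP R3, 8  (cmp 8,8)
JNZ top: not taken
halt.

112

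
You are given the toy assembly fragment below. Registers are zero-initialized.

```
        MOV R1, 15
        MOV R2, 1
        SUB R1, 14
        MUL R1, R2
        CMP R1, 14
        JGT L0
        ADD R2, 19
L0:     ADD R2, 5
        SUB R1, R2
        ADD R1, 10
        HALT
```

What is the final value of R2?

25

after MOV R1, 15: R1=15
after MOV R2, 1: R2=1
after SUB R1, 14: R1=15-14=1
after MUL R1, R2: R1=1*1=1
CMP R1, 14  (cmp 1,14)
JGT L0: not taken
after ADD R2, 19: R2=1+19=20
after ADD R2, 5: R2=20+5=25
after SUB R1, R2: R1=1-25=-24
after ADD R1, 10: R1=(-24)+10=-14
halt.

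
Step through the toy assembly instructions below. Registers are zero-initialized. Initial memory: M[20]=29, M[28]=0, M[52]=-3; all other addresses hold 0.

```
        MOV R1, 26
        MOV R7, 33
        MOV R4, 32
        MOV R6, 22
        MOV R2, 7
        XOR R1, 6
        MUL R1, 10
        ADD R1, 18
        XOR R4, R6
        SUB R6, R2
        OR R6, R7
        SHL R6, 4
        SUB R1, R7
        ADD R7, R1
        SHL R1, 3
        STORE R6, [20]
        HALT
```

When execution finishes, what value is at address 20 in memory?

MOV R1, 26 → R1=26
MOV R7, 33 → R7=33
MOV R4, 32 → R4=32
MOV R6, 22 → R6=22
MOV R2, 7 → R2=7
XOR R1, 6 → R1=26^6=28
MUL R1, 10 → R1=28*10=280
ADD R1, 18 → R1=280+18=298
XOR R4, R6 → R4=32^22=54
SUB R6, R2 → R6=22-7=15
OR R6, R7 → R6=15|33=47
SHL R6, 4 → R6=47<<4=752
SUB R1, R7 → R1=298-33=265
ADD R7, R1 → R7=33+265=298
SHL R1, 3 → R1=265<<3=2120
STORE R6, [20] → M[20]=752
halt.

752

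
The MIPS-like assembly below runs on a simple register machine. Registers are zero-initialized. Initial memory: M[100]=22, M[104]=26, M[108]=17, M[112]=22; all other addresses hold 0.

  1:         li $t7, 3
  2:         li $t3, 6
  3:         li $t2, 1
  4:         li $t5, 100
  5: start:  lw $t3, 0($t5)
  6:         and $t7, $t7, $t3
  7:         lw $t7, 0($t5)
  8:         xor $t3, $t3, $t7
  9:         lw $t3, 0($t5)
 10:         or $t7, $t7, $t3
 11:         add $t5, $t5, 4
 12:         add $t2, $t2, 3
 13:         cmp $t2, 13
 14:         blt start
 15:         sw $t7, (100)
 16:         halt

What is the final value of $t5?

$t7=3
$t3=6
$t2=1
$t5=100
$t3=M[100]=22
$t7=3&22=2
$t7=M[100]=22
$t3=22^22=0
$t3=M[100]=22
$t7=22|22=22
$t5=100+4=104
$t2=1+3=4
cmp $t2, 13  (cmp 4,13)
blt start: taken
$t3=M[104]=26
$t7=22&26=18
$t7=M[104]=26
$t3=26^26=0
$t3=M[104]=26
$t7=26|26=26
$t5=104+4=108
$t2=4+3=7
cmp $t2, 13  (cmp 7,13)
blt start: taken
$t3=M[108]=17
$t7=26&17=16
$t7=M[108]=17
$t3=17^17=0
$t3=M[108]=17
$t7=17|17=17
$t5=108+4=112
$t2=7+3=10
cmp $t2, 13  (cmp 10,13)
blt start: taken
$t3=M[112]=22
$t7=17&22=16
$t7=M[112]=22
$t3=22^22=0
$t3=M[112]=22
$t7=22|22=22
$t5=112+4=116
$t2=10+3=13
cmp $t2, 13  (cmp 13,13)
blt start: not taken
sw $t7, (100) → M[100]=22
halt.

116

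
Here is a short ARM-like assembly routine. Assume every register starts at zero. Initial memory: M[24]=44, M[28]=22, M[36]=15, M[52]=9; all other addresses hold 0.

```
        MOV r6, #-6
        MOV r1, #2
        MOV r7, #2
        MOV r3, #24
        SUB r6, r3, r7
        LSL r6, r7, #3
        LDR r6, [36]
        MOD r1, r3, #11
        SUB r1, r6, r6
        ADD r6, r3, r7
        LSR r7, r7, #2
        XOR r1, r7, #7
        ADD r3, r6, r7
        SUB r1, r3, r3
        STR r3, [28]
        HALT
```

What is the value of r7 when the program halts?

MOV r6, #-6 → r6=-6
MOV r1, #2 → r1=2
MOV r7, #2 → r7=2
MOV r3, #24 → r3=24
SUB r6, r3, r7 → r6=24-2=22
LSL r6, r7, #3 → r6=2<<3=16
LDR r6, [36] → r6=M[36]=15
MOD r1, r3, #11 → r1=24%11=2
SUB r1, r6, r6 → r1=15-15=0
ADD r6, r3, r7 → r6=24+2=26
LSR r7, r7, #2 → r7=2>>2=0
XOR r1, r7, #7 → r1=0^7=7
ADD r3, r6, r7 → r3=26+0=26
SUB r1, r3, r3 → r1=26-26=0
STR r3, [28] → M[28]=26
halt.

0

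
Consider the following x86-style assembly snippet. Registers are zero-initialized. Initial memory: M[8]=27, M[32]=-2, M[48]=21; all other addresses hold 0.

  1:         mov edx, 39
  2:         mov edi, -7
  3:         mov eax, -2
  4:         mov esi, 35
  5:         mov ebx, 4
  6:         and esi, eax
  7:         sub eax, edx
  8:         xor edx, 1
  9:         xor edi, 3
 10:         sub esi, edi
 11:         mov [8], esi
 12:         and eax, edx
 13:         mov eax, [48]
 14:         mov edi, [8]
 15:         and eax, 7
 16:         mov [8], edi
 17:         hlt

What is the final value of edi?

40

after mov edx, 39: edx=39
after mov edi, -7: edi=-7
after mov eax, -2: eax=-2
after mov esi, 35: esi=35
after mov ebx, 4: ebx=4
after and esi, eax: esi=35&(-2)=34
after sub eax, edx: eax=(-2)-39=-41
after xor edx, 1: edx=39^1=38
after xor edi, 3: edi=(-7)^3=-6
after sub esi, edi: esi=34-(-6)=40
mov [8], esi → M[8]=40
after and eax, edx: eax=(-41)&38=6
after mov eax, [48]: eax=M[48]=21
after mov edi, [8]: edi=M[8]=40
after and eax, 7: eax=21&7=5
mov [8], edi → M[8]=40
halt.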